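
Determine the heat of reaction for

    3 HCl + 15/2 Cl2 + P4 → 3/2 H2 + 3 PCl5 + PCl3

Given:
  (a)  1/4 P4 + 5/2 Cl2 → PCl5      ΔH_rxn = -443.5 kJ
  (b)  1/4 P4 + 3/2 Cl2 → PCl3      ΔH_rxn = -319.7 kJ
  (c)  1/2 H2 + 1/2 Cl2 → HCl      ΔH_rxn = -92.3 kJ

ΔH_rxn = -1373.3 kJ

(a) × 3 (×3 to match 3 PCl5 in the target): (3)·(-443.5) = -1330.5 kJ
(b) as written (PCl3 already on the product side): -319.7 kJ
(c) reversed and × 3 (reverse to put HCl on the reactant side; ×3 to match 3 HCl in the target): (-3)·(-92.3) = +276.9 kJ
ΔH_rxn = (3)·(-443.5) + (1)·(-319.7) + (-3)·(-92.3) = -1373.3 kJ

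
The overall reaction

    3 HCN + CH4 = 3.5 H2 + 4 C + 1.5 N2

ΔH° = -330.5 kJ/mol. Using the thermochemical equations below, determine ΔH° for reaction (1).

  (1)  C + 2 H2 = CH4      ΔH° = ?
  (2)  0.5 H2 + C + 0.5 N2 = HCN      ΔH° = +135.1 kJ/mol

(1) reversed: contributes −x
(2) reversed and × 3: (-3)·(+135.1) = -405.3 kJ/mol
-330.5 = (-405.3) − x
x = (-330.5 − (-405.3)) / (-1) = -74.8 kJ/mol

ΔH° = -74.8 kJ/mol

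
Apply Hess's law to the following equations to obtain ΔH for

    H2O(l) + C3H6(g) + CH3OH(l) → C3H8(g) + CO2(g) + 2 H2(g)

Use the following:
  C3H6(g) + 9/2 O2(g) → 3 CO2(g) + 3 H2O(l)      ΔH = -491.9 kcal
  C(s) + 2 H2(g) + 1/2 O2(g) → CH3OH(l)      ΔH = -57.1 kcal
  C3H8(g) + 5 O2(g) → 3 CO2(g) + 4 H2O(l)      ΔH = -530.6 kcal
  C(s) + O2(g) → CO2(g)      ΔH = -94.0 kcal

equation 1 as written: -491.9 kcal
equation 2 reversed: +57.1 kcal
equation 3 reversed: +530.6 kcal
equation 4 as written: -94.0 kcal
Summing the manipulated equations, ΔH = (1)·(-491.9) + (-1)·(-57.1) + (-1)·(-530.6) + (1)·(-94.0) = 1.8 kcal

ΔH = 1.8 kcal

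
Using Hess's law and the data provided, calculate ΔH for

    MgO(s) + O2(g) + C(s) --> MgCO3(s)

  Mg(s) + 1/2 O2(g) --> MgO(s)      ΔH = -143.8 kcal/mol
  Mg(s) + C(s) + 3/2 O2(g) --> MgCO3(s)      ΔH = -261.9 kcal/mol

ΔH = -118.1 kcal/mol

equation 1 reversed: +143.8 kcal/mol
equation 2 as written: -261.9 kcal/mol
Combining the equations, ΔH = (-1)·(-143.8) + (1)·(-261.9) = -118.1 kcal/mol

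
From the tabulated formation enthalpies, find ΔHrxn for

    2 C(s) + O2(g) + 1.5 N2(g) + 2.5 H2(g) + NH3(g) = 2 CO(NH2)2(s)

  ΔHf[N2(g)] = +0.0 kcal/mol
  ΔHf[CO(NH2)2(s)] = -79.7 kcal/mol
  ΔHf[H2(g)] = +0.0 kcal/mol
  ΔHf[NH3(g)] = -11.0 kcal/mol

ΔH°rxn = Σ nΔHf°(products) − Σ nΔHf°(reactants).
Products: 2·(-79.7) = -159.4
Reactants: 2·(+0.0) + 1·(+0.0) + 3/2·(+0.0) + 5/2·(+0.0) + 1·(-11.0) = -11.0
ΔHrxn = (-159.4) − (-11.0) = -148.4 kcal/mol

ΔHrxn = -148.4 kcal/mol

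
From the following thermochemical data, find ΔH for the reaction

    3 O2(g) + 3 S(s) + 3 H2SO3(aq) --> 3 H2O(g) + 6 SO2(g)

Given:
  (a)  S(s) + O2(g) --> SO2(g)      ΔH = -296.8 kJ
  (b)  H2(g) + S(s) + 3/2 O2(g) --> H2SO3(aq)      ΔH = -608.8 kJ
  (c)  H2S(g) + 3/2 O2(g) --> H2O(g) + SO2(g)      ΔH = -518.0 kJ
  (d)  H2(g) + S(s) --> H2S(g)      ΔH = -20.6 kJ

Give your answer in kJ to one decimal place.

ΔH = -679.8 kJ

(a) × 3: (3)·(-296.8) = -890.4 kJ
(b) reversed and × 3: (-3)·(-608.8) = +1826.4 kJ
(c) × 3: (3)·(-518.0) = -1554.0 kJ
(d) × 3: (3)·(-20.6) = -61.8 kJ
ΔH = (3)·(-296.8) + (-3)·(-608.8) + (3)·(-518.0) + (3)·(-20.6) = -679.8 kJ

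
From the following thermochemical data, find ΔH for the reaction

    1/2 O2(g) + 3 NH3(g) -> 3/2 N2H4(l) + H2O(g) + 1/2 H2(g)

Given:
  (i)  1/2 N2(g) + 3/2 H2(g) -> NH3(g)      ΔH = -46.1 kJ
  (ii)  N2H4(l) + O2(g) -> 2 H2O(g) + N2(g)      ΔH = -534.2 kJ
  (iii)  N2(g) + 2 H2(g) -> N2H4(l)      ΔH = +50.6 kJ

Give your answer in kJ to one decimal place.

ΔH = -27.6 kJ

(i) reversed and × 3 (NH3(g) must end up as a reactant; scale by 3 for the 3 NH3(g)): (-3)·(-46.1) = +138.3 kJ
(ii) × 1/2 (scale by 1/2 for the 1 H2O(g)): (1/2)·(-534.2) = -267.1 kJ
(iii) × 2: (2)·(+50.6) = +101.2 kJ
Combining the equations, ΔH = (-3)·(-46.1) + (1/2)·(-534.2) + (2)·(+50.6) = -27.6 kJ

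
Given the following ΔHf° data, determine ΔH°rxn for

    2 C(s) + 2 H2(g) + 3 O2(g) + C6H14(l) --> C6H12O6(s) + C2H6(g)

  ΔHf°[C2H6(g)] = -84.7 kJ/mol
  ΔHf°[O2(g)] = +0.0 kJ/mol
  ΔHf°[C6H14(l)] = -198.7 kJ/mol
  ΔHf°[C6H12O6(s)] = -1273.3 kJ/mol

ΔH°rxn = Σ nΔHf°(products) − Σ nΔHf°(reactants).
Products: 1·(-1273.3) + 1·(-84.7) = -1358.0
Reactants: 2·(+0.0) + 2·(+0.0) + 3·(+0.0) + 1·(-198.7) = -198.7
ΔH°rxn = (-1358.0) − (-198.7) = -1159.3 kJ/mol

ΔH°rxn = -1159.3 kJ/mol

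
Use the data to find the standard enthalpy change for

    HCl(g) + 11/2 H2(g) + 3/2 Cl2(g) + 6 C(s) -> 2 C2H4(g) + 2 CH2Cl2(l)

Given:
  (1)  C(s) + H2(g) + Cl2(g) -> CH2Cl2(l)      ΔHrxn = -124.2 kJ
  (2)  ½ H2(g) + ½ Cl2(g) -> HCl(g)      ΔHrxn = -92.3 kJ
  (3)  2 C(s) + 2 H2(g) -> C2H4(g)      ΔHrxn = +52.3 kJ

(1) × 2: (2)·(-124.2) = -248.4 kJ
(2) reversed: +92.3 kJ
(3) × 2: (2)·(+52.3) = +104.6 kJ
ΔHrxn = (2)·(-124.2) + (-1)·(-92.3) + (2)·(+52.3) = -51.5 kJ

ΔHrxn = -51.5 kJ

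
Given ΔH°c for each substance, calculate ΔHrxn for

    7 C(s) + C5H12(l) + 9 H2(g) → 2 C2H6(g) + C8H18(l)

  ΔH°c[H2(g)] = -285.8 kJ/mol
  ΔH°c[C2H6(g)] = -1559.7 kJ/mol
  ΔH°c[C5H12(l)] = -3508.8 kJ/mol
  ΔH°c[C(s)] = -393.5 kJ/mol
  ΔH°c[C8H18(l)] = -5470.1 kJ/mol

ΔHrxn = -246.0 kJ/mol

Using ΔH = Σ nΔHc°(reactants) − Σ nΔHc°(products):
= [7·(-393.5) + 1·(-3508.8) + 9·(-285.8)] − [2·(-1559.7) + 1·(-5470.1)]
= -246.0 kJ/mol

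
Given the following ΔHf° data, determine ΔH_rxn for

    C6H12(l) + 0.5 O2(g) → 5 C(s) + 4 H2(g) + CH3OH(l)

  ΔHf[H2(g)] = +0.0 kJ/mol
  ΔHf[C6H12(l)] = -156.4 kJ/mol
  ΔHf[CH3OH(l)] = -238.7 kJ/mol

ΔH_rxn = -82.3 kJ/mol

Products: 5·(+0.0) + 4·(+0.0) + 1·(-238.7) = -238.7
Reactants: 1·(-156.4) + 1/2·(+0.0) = -156.4
ΔH_rxn = (-238.7) − (-156.4) = -82.3 kJ/mol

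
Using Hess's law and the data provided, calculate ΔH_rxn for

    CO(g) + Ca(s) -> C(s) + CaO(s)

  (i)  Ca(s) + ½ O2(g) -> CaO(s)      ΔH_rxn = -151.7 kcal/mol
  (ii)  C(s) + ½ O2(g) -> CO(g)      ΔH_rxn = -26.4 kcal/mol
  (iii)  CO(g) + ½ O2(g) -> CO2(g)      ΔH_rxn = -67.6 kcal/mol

(i) as written: -151.7 kcal/mol
(ii) reversed: +26.4 kcal/mol
(iii): not needed.
Summing the manipulated equations, ΔH_rxn = (-151.7) + (+26.4) = -125.3 kcal/mol

ΔH_rxn = -125.3 kcal/mol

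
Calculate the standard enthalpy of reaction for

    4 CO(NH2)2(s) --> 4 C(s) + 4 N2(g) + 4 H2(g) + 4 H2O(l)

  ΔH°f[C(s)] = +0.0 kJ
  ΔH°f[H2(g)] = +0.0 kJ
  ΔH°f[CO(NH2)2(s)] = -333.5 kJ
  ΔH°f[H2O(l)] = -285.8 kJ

ΔH°rxn = 190.8 kJ

ΔH°rxn = Σ nΔHf°(products) − Σ nΔHf°(reactants).
Products: 4·(+0.0) + 4·(+0.0) + 4·(+0.0) + 4·(-285.8) = -1143.2
Reactants: 4·(-333.5) = -1334.0
ΔH°rxn = (-1143.2) − (-1334.0) = 190.8 kJ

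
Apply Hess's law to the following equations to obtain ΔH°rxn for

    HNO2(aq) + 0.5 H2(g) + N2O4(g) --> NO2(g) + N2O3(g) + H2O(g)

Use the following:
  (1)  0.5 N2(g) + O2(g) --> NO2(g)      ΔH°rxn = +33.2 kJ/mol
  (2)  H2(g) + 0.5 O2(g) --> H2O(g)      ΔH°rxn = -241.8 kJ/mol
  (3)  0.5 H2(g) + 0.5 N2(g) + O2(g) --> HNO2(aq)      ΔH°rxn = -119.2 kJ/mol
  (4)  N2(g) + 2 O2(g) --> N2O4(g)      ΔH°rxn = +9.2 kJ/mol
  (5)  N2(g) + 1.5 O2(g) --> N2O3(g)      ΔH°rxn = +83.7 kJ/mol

(1) as written: +33.2 kJ/mol
(2) as written: -241.8 kJ/mol
(3) reversed: +119.2 kJ/mol
(4) reversed: -9.2 kJ/mol
(5) as written: +83.7 kJ/mol
By Hess's law, ΔH°rxn = (+33.2) + (-241.8) + (+119.2) + (-9.2) + (+83.7) = -14.9 kJ/mol

ΔH°rxn = -14.9 kJ/mol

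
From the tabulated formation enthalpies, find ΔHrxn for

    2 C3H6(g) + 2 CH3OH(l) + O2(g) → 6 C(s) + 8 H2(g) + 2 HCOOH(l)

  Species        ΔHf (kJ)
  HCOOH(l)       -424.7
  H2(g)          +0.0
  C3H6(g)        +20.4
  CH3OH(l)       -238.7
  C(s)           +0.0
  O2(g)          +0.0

ΔH°rxn = Σ nΔHf°(products) − Σ nΔHf°(reactants).
Products: 6·(+0.0) + 8·(+0.0) + 2·(-424.7) = -849.4
Reactants: 2·(+20.4) + 2·(-238.7) + 1·(+0.0) = -436.6
ΔHrxn = (-849.4) − (-436.6) = -412.8 kJ

ΔHrxn = -412.8 kJ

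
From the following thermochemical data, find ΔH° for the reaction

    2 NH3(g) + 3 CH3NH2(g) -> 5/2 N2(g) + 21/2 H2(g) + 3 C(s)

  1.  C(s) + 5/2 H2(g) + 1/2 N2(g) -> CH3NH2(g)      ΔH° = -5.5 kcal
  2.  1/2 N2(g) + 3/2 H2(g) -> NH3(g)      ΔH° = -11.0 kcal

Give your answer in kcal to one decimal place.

eq. 1 reversed and × 3: (-3)·(-5.5) = +16.5 kcal
eq. 2 reversed and × 2: (-2)·(-11.0) = +22.0 kcal
ΔH° = (-3)·(-5.5) + (-2)·(-11.0) = 38.5 kcal

ΔH° = 38.5 kcal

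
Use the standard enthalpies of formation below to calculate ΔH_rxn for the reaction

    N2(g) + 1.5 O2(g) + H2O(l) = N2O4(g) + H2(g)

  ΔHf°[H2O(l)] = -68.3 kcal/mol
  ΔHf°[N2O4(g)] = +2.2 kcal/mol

ΔH_rxn = 70.5 kcal/mol

Products: 1·(+2.2) + 1·(+0.0) = +2.2
Reactants: 1·(+0.0) + 3/2·(+0.0) + 1·(-68.3) = -68.3
ΔH_rxn = (+2.2) − (-68.3) = 70.5 kcal/mol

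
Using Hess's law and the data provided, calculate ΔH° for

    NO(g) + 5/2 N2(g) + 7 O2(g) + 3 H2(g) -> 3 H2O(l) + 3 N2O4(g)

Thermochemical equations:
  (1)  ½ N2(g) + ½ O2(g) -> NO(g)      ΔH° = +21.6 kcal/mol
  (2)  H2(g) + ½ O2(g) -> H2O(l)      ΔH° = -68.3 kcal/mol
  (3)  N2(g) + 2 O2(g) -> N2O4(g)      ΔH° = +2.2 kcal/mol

ΔH° = -219.9 kcal/mol

(1) reversed: -21.6 kcal/mol
(2) × 3: (3)·(-68.3) = -204.9 kcal/mol
(3) × 3: (3)·(+2.2) = +6.6 kcal/mol
Summing the manipulated equations, ΔH° = (-1)·(+21.6) + (3)·(-68.3) + (3)·(+2.2) = -219.9 kcal/mol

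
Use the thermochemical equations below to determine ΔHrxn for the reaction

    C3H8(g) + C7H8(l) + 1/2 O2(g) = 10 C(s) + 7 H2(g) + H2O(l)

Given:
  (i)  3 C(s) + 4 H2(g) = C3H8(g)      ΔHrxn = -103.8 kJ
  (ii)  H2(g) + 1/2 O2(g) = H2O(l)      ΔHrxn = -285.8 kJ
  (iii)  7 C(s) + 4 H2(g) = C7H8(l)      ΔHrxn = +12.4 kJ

ΔHrxn = -194.4 kJ

(i) reversed (reverse to put C3H8(g) on the reactant side): +103.8 kJ
(ii) as written (H2O(l) already on the product side): -285.8 kJ
(iii) reversed (reverse to put C7H8(l) on the reactant side): -12.4 kJ
ΔHrxn = (-1)·(-103.8) + (1)·(-285.8) + (-1)·(+12.4) = -194.4 kJ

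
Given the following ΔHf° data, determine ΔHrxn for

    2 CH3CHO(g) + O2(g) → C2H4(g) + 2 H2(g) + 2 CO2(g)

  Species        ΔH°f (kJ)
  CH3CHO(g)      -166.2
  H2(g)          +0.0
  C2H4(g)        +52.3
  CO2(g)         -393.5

ΔHrxn = -402.3 kJ

ΔH°rxn = Σ nΔHf°(products) − Σ nΔHf°(reactants).
Products: 1·(+52.3) + 2·(+0.0) + 2·(-393.5) = -734.7
Reactants: 2·(-166.2) + 1·(+0.0) = -332.4
ΔHrxn = (-734.7) − (-332.4) = -402.3 kJ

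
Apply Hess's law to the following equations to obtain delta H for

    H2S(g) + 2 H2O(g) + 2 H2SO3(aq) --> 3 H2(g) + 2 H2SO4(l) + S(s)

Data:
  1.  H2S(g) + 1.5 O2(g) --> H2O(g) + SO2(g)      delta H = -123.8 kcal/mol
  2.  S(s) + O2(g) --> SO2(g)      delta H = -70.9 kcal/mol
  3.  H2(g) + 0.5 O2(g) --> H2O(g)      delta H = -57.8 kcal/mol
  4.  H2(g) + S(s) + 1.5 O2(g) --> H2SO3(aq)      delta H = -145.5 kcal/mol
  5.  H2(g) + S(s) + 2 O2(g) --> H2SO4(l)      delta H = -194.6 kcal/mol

delta H = 22.3 kcal/mol

eq. 1 as written: -123.8 kcal/mol
eq. 2 reversed: +70.9 kcal/mol
eq. 3 reversed and × 3: (-3)·(-57.8) = +173.4 kcal/mol
eq. 4 reversed and × 2: (-2)·(-145.5) = +291.0 kcal/mol
eq. 5 × 2: (2)·(-194.6) = -389.2 kcal/mol
delta H = (1)·(-123.8) + (-1)·(-70.9) + (-3)·(-57.8) + (-2)·(-145.5) + (2)·(-194.6) = 22.3 kcal/mol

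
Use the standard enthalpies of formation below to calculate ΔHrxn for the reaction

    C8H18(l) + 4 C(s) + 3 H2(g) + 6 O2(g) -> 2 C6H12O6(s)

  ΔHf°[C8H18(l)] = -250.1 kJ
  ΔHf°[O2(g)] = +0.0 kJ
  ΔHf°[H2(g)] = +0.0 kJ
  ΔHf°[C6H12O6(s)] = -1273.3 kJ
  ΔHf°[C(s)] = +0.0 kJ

Products: 2·(-1273.3) = -2546.6
Reactants: 1·(-250.1) + 4·(+0.0) + 3·(+0.0) + 6·(+0.0) = -250.1
ΔHrxn = (-2546.6) − (-250.1) = -2296.5 kJ

ΔHrxn = -2296.5 kJ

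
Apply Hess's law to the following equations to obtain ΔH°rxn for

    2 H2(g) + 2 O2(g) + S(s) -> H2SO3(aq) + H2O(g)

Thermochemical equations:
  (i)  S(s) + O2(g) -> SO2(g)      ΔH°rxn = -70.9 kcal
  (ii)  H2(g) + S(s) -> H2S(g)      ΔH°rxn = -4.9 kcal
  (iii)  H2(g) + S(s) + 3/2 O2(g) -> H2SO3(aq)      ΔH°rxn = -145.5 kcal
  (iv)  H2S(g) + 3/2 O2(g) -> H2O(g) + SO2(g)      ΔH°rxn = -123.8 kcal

ΔH°rxn = -203.3 kcal

(i) reversed: +70.9 kcal
(ii) as written: -4.9 kcal
(iii) as written (H2SO3(aq) already on the product side): -145.5 kcal
(iv) as written (H2O(g) already on the product side): -123.8 kcal
Combining the equations, ΔH°rxn = (-1)·(-70.9) + (1)·(-4.9) + (1)·(-145.5) + (1)·(-123.8) = -203.3 kcal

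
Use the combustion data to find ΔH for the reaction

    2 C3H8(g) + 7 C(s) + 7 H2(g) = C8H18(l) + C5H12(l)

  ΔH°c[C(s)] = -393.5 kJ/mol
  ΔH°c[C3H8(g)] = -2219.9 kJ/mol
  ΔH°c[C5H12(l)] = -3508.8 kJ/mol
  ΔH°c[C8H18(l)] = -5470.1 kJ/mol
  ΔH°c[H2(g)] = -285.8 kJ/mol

With combustion enthalpies, reactants minus products:
= [2·(-2219.9) + 7·(-393.5) + 7·(-285.8)] − [1·(-5470.1) + 1·(-3508.8)]
= -216.0 kJ/mol

ΔH = -216.0 kJ/mol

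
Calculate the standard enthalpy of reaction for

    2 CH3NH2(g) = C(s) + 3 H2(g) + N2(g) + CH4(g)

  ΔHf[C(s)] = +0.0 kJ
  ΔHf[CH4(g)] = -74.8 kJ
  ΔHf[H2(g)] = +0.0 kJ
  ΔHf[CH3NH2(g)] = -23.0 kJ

ΔH°rxn = Σ nΔHf°(products) − Σ nΔHf°(reactants).
Products: 1·(+0.0) + 3·(+0.0) + 1·(+0.0) + 1·(-74.8) = -74.8
Reactants: 2·(-23.0) = -46.0
ΔH_rxn = (-74.8) − (-46.0) = -28.8 kJ

ΔH_rxn = -28.8 kJ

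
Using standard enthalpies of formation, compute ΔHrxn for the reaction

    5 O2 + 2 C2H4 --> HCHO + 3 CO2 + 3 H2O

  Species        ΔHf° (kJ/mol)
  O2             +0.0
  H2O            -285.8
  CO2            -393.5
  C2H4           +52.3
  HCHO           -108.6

ΔHrxn = -2251.1 kJ/mol

Products: 1·(-108.6) + 3·(-393.5) + 3·(-285.8) = -2146.5
Reactants: 5·(+0.0) + 2·(+52.3) = +104.6
ΔHrxn = (-2146.5) − (+104.6) = -2251.1 kJ/mol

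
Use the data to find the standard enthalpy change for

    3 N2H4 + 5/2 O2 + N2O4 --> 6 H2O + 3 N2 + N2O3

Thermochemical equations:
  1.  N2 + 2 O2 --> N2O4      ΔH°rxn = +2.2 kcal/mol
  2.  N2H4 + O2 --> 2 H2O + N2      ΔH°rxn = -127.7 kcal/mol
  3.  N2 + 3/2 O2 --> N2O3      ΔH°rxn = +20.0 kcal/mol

ΔH°rxn = -365.3 kcal/mol

eq. 1 reversed (N2O4 must end up as a reactant): -2.2 kcal/mol
eq. 2 × 3 (scale by 3 for the 3 N2H4): (3)·(-127.7) = -383.1 kcal/mol
eq. 3 as written (N2O3 already on the product side): +20.0 kcal/mol
Combining the equations, ΔH°rxn = (-1)·(+2.2) + (3)·(-127.7) + (1)·(+20.0) = -365.3 kcal/mol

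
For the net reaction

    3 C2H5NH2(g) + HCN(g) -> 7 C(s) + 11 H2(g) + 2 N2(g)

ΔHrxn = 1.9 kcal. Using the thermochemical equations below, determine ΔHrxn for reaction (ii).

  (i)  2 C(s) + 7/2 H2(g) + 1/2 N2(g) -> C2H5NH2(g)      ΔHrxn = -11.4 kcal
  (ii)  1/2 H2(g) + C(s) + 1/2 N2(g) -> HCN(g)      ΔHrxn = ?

ΔHrxn = 32.3 kcal

(i) reversed and × 3 (reverse to put C2H5NH2(g) on the reactant side; scale by 3 for the 3 C2H5NH2(g)): (-3)·(-11.4) = +34.2 kcal
(ii) reversed (HCN(g) must end up as a reactant): contributes −x
+1.9 = (+34.2) − x
x = (+1.9 − (+34.2)) / (-1) = 32.3 kcal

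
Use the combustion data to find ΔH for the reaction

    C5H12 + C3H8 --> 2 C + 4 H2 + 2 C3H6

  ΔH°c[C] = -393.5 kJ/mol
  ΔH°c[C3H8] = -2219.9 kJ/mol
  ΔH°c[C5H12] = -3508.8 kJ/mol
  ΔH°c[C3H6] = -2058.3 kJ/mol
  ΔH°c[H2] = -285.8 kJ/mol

ΔH = 318.1 kJ/mol

With combustion enthalpies, reactants minus products:
= [1·(-3508.8) + 1·(-2219.9)] − [2·(-393.5) + 4·(-285.8) + 2·(-2058.3)]
= 318.1 kJ/mol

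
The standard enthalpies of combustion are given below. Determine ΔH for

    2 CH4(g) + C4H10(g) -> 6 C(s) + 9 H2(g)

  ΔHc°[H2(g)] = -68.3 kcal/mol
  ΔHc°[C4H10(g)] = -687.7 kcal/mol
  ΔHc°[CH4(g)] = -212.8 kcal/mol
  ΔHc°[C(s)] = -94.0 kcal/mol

ΔH = 65.4 kcal/mol

Using ΔH = Σ nΔHc°(reactants) − Σ nΔHc°(products):
= [2·(-212.8) + 1·(-687.7)] − [6·(-94.0) + 9·(-68.3)]
= 65.4 kcal/mol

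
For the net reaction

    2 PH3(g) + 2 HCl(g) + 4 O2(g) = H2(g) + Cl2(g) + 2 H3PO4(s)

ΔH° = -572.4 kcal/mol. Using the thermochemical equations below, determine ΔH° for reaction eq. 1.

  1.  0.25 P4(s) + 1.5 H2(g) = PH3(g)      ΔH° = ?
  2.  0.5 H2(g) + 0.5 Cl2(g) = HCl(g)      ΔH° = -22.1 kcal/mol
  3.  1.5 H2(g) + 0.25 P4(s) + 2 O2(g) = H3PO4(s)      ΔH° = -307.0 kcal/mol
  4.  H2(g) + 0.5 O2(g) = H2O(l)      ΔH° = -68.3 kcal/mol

eq. 1 reversed and × 2 (reverse to put PH3(g) on the reactant side; ×2 to match 2 PH3(g) in the target): contributes −2·x
eq. 2 reversed and × 2 (reverse to put HCl(g) on the reactant side; ×2 to match 2 HCl(g) in the target): (-2)·(-22.1) = +44.2 kcal/mol
eq. 3 × 2 (×2 to match 2 H3PO4(s) in the target): (2)·(-307.0) = -614.0 kcal/mol
eq. 4: not needed (H2O(l) appears nowhere else).
-572.4 = (+44.2) + (-614.0) − 2·x
x = (-572.4 − (-569.8)) / (-2) = 1.3 kcal/mol

ΔH° = 1.3 kcal/mol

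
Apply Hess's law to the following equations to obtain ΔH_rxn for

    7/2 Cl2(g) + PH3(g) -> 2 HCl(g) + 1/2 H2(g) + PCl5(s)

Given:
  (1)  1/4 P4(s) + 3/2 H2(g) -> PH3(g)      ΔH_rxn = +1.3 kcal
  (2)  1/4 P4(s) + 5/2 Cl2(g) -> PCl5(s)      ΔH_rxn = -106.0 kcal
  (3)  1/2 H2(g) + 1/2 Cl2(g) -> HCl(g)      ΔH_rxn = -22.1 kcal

(1) reversed (reverse to put PH3(g) on the reactant side): -1.3 kcal
(2) as written (PCl5(s) already on the product side): -106.0 kcal
(3) × 2 (×2 to match 2 HCl(g) in the target): (2)·(-22.1) = -44.2 kcal
By Hess's law, ΔH_rxn = (-1.3) + (-106.0) + (-44.2) = -151.5 kcal

ΔH_rxn = -151.5 kcal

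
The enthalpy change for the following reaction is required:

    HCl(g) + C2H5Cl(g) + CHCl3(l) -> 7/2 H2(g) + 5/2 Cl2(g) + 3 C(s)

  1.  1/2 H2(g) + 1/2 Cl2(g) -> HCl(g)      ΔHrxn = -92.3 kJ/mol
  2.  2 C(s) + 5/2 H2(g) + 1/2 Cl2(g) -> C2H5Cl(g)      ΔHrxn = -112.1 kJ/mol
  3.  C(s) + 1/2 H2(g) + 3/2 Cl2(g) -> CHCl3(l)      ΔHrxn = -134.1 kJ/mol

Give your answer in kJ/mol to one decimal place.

ΔHrxn = 338.5 kJ/mol

eq. 1 reversed: +92.3 kJ/mol
eq. 2 reversed: +112.1 kJ/mol
eq. 3 reversed: +134.1 kJ/mol
ΔHrxn = (-1)·(-92.3) + (-1)·(-112.1) + (-1)·(-134.1) = 338.5 kJ/mol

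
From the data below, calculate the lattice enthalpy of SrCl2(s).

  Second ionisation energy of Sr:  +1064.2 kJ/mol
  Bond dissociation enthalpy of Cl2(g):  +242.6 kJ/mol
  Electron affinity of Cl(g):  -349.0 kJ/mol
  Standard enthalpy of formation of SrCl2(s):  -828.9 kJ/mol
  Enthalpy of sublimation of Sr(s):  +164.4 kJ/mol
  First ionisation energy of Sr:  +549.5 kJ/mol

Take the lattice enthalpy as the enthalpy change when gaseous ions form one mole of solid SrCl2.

U = -2151.6 kJ/mol

ΔHf° = 1·ΔHsub + 1·(ΣIE) + 1·D(Cl2) + 2·EA + U
-828.9 = 1·(+164.4) + 1·(+1613.7) + 1·(+242.6) + 2·(-349.0) + U
U = -828.9 − (+1322.7) = -2151.6 kJ/mol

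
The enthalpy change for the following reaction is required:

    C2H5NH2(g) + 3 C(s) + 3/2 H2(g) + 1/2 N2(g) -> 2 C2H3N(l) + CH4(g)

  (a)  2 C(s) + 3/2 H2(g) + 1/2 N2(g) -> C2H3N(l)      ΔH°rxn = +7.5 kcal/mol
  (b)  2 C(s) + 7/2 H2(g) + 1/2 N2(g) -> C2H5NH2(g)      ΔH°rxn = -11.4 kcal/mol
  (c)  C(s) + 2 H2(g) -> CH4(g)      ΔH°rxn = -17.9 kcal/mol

(a) × 2 (×2 to match 2 C2H3N(l) in the target): (2)·(+7.5) = +15.0 kcal/mol
(b) reversed (C2H5NH2(g) must end up as a reactant): +11.4 kcal/mol
(c) as written (CH4(g) already on the product side): -17.9 kcal/mol
Summing the manipulated equations, ΔH°rxn = (2)·(+7.5) + (-1)·(-11.4) + (1)·(-17.9) = 8.5 kcal/mol

ΔH°rxn = 8.5 kcal/mol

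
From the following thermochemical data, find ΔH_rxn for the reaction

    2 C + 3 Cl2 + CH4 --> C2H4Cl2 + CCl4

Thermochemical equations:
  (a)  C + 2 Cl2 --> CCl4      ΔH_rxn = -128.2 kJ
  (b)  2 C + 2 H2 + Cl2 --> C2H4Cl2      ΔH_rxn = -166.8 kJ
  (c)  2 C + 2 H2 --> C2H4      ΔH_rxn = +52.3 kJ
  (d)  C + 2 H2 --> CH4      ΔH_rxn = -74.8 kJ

(a) as written: -128.2 kJ
(b) as written: -166.8 kJ
(c): not needed.
(d) reversed: +74.8 kJ
ΔH_rxn = (-128.2) + (-166.8) + (+74.8) = -220.2 kJ

ΔH_rxn = -220.2 kJ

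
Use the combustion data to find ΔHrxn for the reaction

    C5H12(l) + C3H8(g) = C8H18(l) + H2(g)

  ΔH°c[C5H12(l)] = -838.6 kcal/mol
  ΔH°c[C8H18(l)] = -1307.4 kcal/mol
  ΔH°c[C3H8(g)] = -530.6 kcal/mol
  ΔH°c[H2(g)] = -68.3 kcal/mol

With combustion enthalpies, reactants minus products:
= [1·(-838.6) + 1·(-530.6)] − [1·(-1307.4) + 1·(-68.3)]
= 6.5 kcal/mol

ΔHrxn = 6.5 kcal/mol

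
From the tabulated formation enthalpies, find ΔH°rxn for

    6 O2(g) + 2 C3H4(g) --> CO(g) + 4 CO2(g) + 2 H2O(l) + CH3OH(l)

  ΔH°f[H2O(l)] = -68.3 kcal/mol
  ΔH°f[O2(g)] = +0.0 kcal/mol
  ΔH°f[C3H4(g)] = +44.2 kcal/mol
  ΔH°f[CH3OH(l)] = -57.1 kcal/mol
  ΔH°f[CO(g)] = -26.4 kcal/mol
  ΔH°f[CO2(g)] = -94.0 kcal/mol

ΔH°rxn = Σ nΔHf°(products) − Σ nΔHf°(reactants).
Products: 1·(-26.4) + 4·(-94.0) + 2·(-68.3) + 1·(-57.1) = -596.1
Reactants: 6·(+0.0) + 2·(+44.2) = +88.4
ΔH°rxn = (-596.1) − (+88.4) = -684.5 kcal/mol

ΔH°rxn = -684.5 kcal/mol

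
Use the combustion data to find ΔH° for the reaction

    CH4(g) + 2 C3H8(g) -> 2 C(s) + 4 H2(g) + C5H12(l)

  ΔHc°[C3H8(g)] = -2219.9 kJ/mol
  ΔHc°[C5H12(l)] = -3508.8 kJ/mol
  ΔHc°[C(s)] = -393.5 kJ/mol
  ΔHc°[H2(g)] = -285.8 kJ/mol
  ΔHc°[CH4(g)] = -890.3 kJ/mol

ΔH° = 108.9 kJ/mol

Using ΔH = Σ nΔHc°(reactants) − Σ nΔHc°(products):
= [1·(-890.3) + 2·(-2219.9)] − [2·(-393.5) + 4·(-285.8) + 1·(-3508.8)]
= 108.9 kJ/mol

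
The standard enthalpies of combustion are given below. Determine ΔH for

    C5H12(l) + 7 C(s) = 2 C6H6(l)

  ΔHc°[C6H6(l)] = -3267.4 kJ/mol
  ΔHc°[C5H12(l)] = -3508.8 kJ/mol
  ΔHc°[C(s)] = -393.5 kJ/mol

ΔH = 271.5 kJ/mol

With combustion enthalpies, reactants minus products:
= [1·(-3508.8) + 7·(-393.5)] − [2·(-3267.4)]
= 271.5 kJ/mol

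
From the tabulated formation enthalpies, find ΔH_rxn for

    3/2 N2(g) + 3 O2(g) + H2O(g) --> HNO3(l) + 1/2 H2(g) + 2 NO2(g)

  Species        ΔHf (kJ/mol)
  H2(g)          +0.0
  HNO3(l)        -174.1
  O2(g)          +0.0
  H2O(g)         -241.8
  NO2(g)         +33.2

Products: 1·(-174.1) + 1/2·(+0.0) + 2·(+33.2) = -107.7
Reactants: 3/2·(+0.0) + 3·(+0.0) + 1·(-241.8) = -241.8
ΔH_rxn = (-107.7) − (-241.8) = 134.1 kJ/mol

ΔH_rxn = 134.1 kJ/mol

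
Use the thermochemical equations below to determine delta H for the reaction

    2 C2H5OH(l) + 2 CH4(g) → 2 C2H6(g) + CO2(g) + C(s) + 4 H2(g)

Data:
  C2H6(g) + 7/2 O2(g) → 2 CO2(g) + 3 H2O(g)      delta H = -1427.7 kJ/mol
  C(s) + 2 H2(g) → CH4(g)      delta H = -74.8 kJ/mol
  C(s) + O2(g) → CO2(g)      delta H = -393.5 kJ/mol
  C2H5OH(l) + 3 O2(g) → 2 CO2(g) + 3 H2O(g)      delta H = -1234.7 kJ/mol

equation 1 reversed and × 2: (-2)·(-1427.7) = +2855.4 kJ/mol
equation 2 reversed and × 2: (-2)·(-74.8) = +149.6 kJ/mol
equation 3 as written: -393.5 kJ/mol
equation 4 × 2: (2)·(-1234.7) = -2469.4 kJ/mol
delta H = (+2855.4) + (+149.6) + (-393.5) + (-2469.4) = 142.1 kJ/mol

delta H = 142.1 kJ/mol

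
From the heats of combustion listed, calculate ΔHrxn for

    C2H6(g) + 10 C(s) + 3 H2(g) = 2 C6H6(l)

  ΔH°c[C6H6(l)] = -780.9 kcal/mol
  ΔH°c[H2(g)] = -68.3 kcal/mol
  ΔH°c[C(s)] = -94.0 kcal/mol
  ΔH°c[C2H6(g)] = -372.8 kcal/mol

ΔHrxn = 44.1 kcal/mol

Using ΔH = Σ nΔHc°(reactants) − Σ nΔHc°(products):
= [1·(-372.8) + 10·(-94.0) + 3·(-68.3)] − [2·(-780.9)]
= 44.1 kcal/mol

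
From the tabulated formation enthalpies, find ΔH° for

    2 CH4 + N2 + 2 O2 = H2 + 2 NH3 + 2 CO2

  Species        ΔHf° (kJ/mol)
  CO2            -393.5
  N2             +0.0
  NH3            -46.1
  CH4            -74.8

ΔH°rxn = Σ nΔHf°(products) − Σ nΔHf°(reactants).
Products: 1·(+0.0) + 2·(-46.1) + 2·(-393.5) = -879.2
Reactants: 2·(-74.8) + 1·(+0.0) + 2·(+0.0) = -149.6
ΔH° = (-879.2) − (-149.6) = -729.6 kJ/mol

ΔH° = -729.6 kJ/mol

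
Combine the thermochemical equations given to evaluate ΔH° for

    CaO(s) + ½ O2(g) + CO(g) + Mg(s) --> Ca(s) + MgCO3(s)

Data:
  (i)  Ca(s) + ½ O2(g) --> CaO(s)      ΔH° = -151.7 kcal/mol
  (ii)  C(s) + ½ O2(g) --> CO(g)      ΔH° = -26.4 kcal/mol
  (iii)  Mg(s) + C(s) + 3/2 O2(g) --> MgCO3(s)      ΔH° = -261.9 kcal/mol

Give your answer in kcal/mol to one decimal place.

ΔH° = -83.8 kcal/mol

(i) reversed (reverse to put CaO(s) on the reactant side): +151.7 kcal/mol
(ii) reversed (reverse to put CO(g) on the reactant side): +26.4 kcal/mol
(iii) as written (MgCO3(s) already on the product side): -261.9 kcal/mol
ΔH° = (+151.7) + (+26.4) + (-261.9) = -83.8 kcal/mol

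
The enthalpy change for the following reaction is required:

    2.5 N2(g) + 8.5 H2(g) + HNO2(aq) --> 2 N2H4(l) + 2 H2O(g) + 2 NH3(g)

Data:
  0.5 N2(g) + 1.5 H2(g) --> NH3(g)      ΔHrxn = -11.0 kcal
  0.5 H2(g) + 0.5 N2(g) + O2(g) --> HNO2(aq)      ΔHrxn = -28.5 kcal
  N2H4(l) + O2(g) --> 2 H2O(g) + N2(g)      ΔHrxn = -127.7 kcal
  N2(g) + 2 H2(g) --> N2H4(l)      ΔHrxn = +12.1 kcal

ΔHrxn = -84.9 kcal

equation 1 × 2: (2)·(-11.0) = -22.0 kcal
equation 2 reversed: +28.5 kcal
equation 3 as written: -127.7 kcal
equation 4 × 3: (3)·(+12.1) = +36.3 kcal
ΔHrxn = (-22.0) + (+28.5) + (-127.7) + (+36.3) = -84.9 kcal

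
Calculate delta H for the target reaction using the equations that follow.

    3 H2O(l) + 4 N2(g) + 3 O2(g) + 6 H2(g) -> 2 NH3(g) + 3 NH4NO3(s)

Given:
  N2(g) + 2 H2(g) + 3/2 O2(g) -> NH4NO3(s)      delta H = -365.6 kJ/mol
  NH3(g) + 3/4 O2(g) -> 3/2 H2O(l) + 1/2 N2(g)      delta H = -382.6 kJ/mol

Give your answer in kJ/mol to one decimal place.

equation 1 × 3: (3)·(-365.6) = -1096.8 kJ/mol
equation 2 reversed and × 2: (-2)·(-382.6) = +765.2 kJ/mol
By Hess's law, delta H = (3)·(-365.6) + (-2)·(-382.6) = -331.6 kJ/mol

delta H = -331.6 kJ/mol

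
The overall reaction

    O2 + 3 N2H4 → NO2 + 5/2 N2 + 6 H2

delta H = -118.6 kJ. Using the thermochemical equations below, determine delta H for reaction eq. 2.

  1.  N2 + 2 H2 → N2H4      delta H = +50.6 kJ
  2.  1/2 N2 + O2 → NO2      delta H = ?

eq. 1 reversed and × 3: (-3)·(+50.6) = -151.8 kJ
eq. 2 as written: contributes x
-118.6 = (-151.8) + x
x = (-118.6 − (-151.8)) / (1) = 33.2 kJ

delta H = 33.2 kJ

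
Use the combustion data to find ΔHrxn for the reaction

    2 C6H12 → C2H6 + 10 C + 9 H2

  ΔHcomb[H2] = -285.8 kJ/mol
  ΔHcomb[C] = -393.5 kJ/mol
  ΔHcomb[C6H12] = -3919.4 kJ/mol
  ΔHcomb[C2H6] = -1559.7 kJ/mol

ΔHrxn = 228.1 kJ/mol

Using ΔH = Σ nΔHc°(reactants) − Σ nΔHc°(products):
= [2·(-3919.4)] − [1·(-1559.7) + 10·(-393.5) + 9·(-285.8)]
= 228.1 kJ/mol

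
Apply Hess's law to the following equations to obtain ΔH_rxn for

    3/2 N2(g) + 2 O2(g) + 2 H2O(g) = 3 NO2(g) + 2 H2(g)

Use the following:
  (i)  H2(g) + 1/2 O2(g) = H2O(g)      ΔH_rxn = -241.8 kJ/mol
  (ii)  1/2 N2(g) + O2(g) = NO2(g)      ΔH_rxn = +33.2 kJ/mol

(i) reversed and × 2 (H2O(g) must end up as a reactant; ×2 to match 2 H2O(g) in the target): (-2)·(-241.8) = +483.6 kJ/mol
(ii) × 3 (scale by 3 for the 3 NO2(g)): (3)·(+33.2) = +99.6 kJ/mol
Summing the manipulated equations, ΔH_rxn = (-2)·(-241.8) + (3)·(+33.2) = 583.2 kJ/mol

ΔH_rxn = 583.2 kJ/mol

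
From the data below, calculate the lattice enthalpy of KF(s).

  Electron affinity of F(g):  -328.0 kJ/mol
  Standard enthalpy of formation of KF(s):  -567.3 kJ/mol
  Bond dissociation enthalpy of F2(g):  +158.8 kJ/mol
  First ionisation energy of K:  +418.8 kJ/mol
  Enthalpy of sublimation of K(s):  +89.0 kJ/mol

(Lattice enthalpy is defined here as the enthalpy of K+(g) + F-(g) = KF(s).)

ΔHf° = 1·ΔHsub + 1·(ΣIE) + 1/2·D(F2) + 1·EA + U
-567.3 = 1·(+89.0) + 1·(+418.8) + 1/2·(+158.8) + 1·(-328.0) + U
U = -567.3 − (+259.2) = -826.5 kJ/mol

U = -826.5 kJ/mol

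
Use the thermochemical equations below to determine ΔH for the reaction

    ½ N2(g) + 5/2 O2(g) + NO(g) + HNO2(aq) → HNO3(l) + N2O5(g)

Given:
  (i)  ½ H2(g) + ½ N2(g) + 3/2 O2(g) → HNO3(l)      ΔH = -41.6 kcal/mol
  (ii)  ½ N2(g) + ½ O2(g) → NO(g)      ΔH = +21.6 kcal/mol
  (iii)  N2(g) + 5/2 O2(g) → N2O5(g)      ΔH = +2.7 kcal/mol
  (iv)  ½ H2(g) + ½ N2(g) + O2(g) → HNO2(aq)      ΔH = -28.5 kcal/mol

(i) as written (HNO3(l) already on the product side): -41.6 kcal/mol
(ii) reversed (reverse to put NO(g) on the reactant side): -21.6 kcal/mol
(iii) as written (N2O5(g) already on the product side): +2.7 kcal/mol
(iv) reversed (HNO2(aq) must end up as a reactant): +28.5 kcal/mol
ΔH = (-41.6) + (-21.6) + (+2.7) + (+28.5) = -32.0 kcal/mol

ΔH = -32.0 kcal/mol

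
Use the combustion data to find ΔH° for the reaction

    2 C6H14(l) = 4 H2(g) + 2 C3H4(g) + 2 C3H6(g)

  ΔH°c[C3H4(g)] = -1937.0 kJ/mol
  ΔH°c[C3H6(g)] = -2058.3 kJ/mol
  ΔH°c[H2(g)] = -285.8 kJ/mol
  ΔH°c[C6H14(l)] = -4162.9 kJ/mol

ΔH° = 808.0 kJ/mol

Using ΔH = Σ nΔHc°(reactants) − Σ nΔHc°(products):
= [2·(-4162.9)] − [4·(-285.8) + 2·(-1937.0) + 2·(-2058.3)]
= 808.0 kJ/mol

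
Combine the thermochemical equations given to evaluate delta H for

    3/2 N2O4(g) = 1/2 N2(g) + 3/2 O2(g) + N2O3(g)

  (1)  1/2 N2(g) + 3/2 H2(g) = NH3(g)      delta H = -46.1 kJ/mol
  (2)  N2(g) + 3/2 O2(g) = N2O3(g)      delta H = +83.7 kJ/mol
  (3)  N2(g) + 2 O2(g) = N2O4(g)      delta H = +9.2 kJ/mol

delta H = 69.9 kJ/mol

(1): not needed.
(2) as written: +83.7 kJ/mol
(3) reversed and × 3/2: (-3/2)·(+9.2) = -13.8 kJ/mol
delta H = (1)·(+83.7) + (-3/2)·(+9.2) = 69.9 kJ/mol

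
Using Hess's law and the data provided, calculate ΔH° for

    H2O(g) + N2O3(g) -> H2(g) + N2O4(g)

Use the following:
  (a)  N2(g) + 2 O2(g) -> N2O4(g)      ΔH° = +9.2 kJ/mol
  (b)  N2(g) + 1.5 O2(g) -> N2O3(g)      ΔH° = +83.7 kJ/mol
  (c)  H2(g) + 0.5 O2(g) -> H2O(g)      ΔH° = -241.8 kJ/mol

(a) as written: +9.2 kJ/mol
(b) reversed: -83.7 kJ/mol
(c) reversed: +241.8 kJ/mol
ΔH° = (1)·(+9.2) + (-1)·(+83.7) + (-1)·(-241.8) = 167.3 kJ/mol

ΔH° = 167.3 kJ/mol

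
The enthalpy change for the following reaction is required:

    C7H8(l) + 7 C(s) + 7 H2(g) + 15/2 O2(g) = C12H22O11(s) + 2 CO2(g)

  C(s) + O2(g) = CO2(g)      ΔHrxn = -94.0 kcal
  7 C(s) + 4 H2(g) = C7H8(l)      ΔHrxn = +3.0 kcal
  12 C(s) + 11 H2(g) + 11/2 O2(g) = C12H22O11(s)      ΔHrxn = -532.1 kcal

equation 1 × 2: (2)·(-94.0) = -188.0 kcal
equation 2 reversed: -3.0 kcal
equation 3 as written: -532.1 kcal
Summing the manipulated equations, ΔHrxn = (-188.0) + (-3.0) + (-532.1) = -723.1 kcal

ΔHrxn = -723.1 kcal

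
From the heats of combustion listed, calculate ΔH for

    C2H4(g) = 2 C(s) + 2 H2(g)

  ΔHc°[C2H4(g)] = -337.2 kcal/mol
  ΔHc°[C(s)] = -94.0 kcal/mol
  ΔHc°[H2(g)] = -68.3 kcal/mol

ΔH = -12.6 kcal/mol

With combustion enthalpies, reactants minus products:
= [1·(-337.2)] − [2·(-94.0) + 2·(-68.3)]
= -12.6 kcal/mol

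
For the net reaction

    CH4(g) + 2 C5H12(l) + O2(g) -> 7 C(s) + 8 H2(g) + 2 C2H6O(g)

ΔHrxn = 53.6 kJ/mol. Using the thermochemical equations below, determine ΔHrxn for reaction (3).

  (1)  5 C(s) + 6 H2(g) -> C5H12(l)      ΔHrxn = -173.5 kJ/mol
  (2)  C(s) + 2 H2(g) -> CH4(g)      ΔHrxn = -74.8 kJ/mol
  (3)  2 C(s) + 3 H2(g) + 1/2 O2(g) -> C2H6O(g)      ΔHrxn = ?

(1) reversed and × 2: (-2)·(-173.5) = +347.0 kJ/mol
(2) reversed: +74.8 kJ/mol
(3) × 2: contributes 2·x
+53.6 = (+347.0) + (+74.8) + 2·x
x = (+53.6 − (+421.8)) / (2) = -184.1 kJ/mol

ΔHrxn = -184.1 kJ/mol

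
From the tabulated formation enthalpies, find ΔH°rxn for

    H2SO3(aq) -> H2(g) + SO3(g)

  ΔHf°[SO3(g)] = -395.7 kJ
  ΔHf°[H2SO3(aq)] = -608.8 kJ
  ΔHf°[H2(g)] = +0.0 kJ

ΔH°rxn = 213.1 kJ

Products: 1·(+0.0) + 1·(-395.7) = -395.7
Reactants: 1·(-608.8) = -608.8
ΔH°rxn = (-395.7) − (-608.8) = 213.1 kJ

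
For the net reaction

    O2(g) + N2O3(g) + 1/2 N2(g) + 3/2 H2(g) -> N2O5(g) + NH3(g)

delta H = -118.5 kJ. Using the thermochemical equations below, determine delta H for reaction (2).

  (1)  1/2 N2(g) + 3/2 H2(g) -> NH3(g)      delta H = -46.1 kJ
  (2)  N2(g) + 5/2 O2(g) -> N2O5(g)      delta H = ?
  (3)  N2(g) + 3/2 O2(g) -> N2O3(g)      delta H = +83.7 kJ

delta H = 11.3 kJ

(1) as written (NH3(g) already on the product side): -46.1 kJ
(2) as written (N2O5(g) already on the product side): contributes x
(3) reversed (reverse to put N2O3(g) on the reactant side): -83.7 kJ
-118.5 = (-46.1) + (-83.7) + x
x = (-118.5 − (-129.8)) / (1) = 11.3 kJ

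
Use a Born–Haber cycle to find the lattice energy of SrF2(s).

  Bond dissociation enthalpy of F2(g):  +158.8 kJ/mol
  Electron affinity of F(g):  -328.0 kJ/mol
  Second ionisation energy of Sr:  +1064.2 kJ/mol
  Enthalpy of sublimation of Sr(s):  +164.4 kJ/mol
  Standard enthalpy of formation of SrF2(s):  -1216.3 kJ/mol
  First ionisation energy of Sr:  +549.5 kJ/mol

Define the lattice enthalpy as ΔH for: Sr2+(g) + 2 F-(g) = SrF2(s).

U = -2497.2 kJ/mol

ΔHf° = 1·ΔHsub + 1·(ΣIE) + 1·D(F2) + 2·EA + U
-1216.3 = 1·(+164.4) + 1·(+1613.7) + 1·(+158.8) + 2·(-328.0) + U
U = -1216.3 − (+1280.9) = -2497.2 kJ/mol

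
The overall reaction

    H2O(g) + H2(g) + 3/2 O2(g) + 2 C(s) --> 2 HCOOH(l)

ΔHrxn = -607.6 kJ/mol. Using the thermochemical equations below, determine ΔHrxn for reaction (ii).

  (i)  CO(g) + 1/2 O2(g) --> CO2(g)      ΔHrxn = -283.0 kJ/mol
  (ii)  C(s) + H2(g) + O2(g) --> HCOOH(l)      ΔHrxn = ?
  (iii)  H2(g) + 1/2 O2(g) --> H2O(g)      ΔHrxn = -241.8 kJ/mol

(i): not needed (CO2(g) appears nowhere else).
(ii) × 2 (scale by 2 for the 2 HCOOH(l)): contributes 2·x
(iii) reversed (H2O(g) must end up as a reactant): +241.8 kJ/mol
-607.6 = (+241.8) + 2·x
x = (-607.6 − (+241.8)) / (2) = -424.7 kJ/mol

ΔHrxn = -424.7 kJ/mol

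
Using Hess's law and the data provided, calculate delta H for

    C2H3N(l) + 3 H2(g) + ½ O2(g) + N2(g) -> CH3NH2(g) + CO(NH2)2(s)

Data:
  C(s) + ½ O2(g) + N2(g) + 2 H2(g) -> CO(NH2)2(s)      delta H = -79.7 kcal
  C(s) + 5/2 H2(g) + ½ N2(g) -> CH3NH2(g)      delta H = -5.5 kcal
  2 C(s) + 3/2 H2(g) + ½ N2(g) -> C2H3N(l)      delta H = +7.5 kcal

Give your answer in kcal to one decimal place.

delta H = -92.7 kcal

equation 1 as written (CO(NH2)2(s) already on the product side): -79.7 kcal
equation 2 as written (CH3NH2(g) already on the product side): -5.5 kcal
equation 3 reversed (reverse to put C2H3N(l) on the reactant side): -7.5 kcal
delta H = (-79.7) + (-5.5) + (-7.5) = -92.7 kcal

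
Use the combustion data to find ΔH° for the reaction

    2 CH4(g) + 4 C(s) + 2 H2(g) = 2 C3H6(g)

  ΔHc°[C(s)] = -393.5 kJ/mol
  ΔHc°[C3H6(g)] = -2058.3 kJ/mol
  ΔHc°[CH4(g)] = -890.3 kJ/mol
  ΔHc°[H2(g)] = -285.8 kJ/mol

ΔH° = 190.4 kJ/mol

With combustion enthalpies, reactants minus products:
= [2·(-890.3) + 4·(-393.5) + 2·(-285.8)] − [2·(-2058.3)]
= 190.4 kJ/mol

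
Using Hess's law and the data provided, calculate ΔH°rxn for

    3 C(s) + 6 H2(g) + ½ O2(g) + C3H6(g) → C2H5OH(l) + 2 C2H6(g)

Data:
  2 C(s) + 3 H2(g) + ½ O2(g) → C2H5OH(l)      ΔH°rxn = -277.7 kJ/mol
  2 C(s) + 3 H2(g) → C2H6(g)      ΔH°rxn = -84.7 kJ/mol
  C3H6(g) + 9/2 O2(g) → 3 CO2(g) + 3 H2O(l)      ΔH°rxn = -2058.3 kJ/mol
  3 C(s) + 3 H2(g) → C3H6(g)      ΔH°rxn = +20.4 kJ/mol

ΔH°rxn = -467.5 kJ/mol

equation 1 as written: -277.7 kJ/mol
equation 2 × 2: (2)·(-84.7) = -169.4 kJ/mol
equation 3: not needed.
equation 4 reversed: -20.4 kJ/mol
ΔH°rxn = (1)·(-277.7) + (2)·(-84.7) + (-1)·(+20.4) = -467.5 kJ/mol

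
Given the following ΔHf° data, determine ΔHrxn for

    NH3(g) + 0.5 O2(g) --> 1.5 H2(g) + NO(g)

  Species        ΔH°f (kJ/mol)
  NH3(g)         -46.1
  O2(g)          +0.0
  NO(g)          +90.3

ΔHrxn = 136.4 kJ/mol

Products: 3/2·(+0.0) + 1·(+90.3) = +90.3
Reactants: 1·(-46.1) + 1/2·(+0.0) = -46.1
ΔHrxn = (+90.3) − (-46.1) = 136.4 kJ/mol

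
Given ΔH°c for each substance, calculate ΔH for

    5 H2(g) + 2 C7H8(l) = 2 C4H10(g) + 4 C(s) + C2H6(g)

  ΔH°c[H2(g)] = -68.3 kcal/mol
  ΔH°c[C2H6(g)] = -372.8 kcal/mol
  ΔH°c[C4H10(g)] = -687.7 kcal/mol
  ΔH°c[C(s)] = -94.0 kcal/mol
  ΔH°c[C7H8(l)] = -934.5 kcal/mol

ΔH = -86.3 kcal/mol

With combustion enthalpies, reactants minus products:
= [5·(-68.3) + 2·(-934.5)] − [2·(-687.7) + 4·(-94.0) + 1·(-372.8)]
= -86.3 kcal/mol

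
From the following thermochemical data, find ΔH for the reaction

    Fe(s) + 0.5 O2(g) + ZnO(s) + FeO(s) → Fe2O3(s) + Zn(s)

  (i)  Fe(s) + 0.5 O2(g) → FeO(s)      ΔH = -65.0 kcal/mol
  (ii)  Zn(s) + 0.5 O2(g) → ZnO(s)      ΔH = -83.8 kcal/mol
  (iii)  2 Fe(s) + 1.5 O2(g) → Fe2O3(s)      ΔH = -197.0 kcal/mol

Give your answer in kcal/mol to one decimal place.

ΔH = -48.2 kcal/mol

(i) reversed: +65.0 kcal/mol
(ii) reversed: +83.8 kcal/mol
(iii) as written: -197.0 kcal/mol
ΔH = (-1)·(-65.0) + (-1)·(-83.8) + (1)·(-197.0) = -48.2 kcal/mol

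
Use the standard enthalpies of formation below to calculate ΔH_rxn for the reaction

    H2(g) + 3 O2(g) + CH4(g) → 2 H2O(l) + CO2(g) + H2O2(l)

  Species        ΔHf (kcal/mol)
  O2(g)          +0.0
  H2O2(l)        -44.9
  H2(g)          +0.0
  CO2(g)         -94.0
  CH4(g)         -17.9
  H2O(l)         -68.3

Products: 2·(-68.3) + 1·(-94.0) + 1·(-44.9) = -275.5
Reactants: 1·(+0.0) + 3·(+0.0) + 1·(-17.9) = -17.9
ΔH_rxn = (-275.5) − (-17.9) = -257.6 kcal/mol

ΔH_rxn = -257.6 kcal/mol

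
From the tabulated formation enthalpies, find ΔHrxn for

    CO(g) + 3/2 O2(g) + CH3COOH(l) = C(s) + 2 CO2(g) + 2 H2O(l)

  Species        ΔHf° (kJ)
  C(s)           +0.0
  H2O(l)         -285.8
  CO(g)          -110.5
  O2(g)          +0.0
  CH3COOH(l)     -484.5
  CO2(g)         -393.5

ΔHrxn = -763.6 kJ

ΔH°rxn = Σ nΔHf°(products) − Σ nΔHf°(reactants).
Products: 1·(+0.0) + 2·(-393.5) + 2·(-285.8) = -1358.6
Reactants: 1·(-110.5) + 3/2·(+0.0) + 1·(-484.5) = -595.0
ΔHrxn = (-1358.6) − (-595.0) = -763.6 kJ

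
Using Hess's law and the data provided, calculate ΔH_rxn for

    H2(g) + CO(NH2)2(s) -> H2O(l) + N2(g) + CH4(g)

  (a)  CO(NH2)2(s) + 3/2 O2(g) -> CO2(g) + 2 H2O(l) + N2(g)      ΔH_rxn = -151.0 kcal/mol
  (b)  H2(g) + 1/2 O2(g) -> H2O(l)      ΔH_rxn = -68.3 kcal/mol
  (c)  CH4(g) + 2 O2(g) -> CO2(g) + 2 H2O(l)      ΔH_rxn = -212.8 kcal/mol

(a) as written: -151.0 kcal/mol
(b) as written: -68.3 kcal/mol
(c) reversed: +212.8 kcal/mol
By Hess's law, ΔH_rxn = (-151.0) + (-68.3) + (+212.8) = -6.5 kcal/mol

ΔH_rxn = -6.5 kcal/mol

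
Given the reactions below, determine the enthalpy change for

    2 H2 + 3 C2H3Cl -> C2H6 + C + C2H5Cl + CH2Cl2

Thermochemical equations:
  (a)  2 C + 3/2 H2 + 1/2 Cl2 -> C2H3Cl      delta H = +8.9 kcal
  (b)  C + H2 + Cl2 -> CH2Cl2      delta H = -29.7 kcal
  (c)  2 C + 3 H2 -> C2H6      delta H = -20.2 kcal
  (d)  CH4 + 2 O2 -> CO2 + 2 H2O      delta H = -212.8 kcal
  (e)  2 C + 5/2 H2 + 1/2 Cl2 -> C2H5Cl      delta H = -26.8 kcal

delta H = -103.4 kcal

(a) reversed and × 3 (reverse to put C2H3Cl on the reactant side; scale by 3 for the 3 C2H3Cl): (-3)·(+8.9) = -26.7 kcal
(b) as written (CH2Cl2 already on the product side): -29.7 kcal
(c) as written (C2H6 already on the product side): -20.2 kcal
(d): not needed (CH4 appears nowhere else).
(e) as written (C2H5Cl already on the product side): -26.8 kcal
Combining the equations, delta H = (-3)·(+8.9) + (1)·(-29.7) + (1)·(-20.2) + (1)·(-26.8) = -103.4 kcal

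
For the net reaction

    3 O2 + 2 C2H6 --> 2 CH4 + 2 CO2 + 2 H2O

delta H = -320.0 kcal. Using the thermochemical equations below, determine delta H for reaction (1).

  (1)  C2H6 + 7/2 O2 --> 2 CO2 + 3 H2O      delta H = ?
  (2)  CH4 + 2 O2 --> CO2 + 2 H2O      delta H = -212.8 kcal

delta H = -372.8 kcal

(1) × 2 (scale by 2 for the 2 C2H6): contributes 2·x
(2) reversed and × 2 (reverse to put CH4 on the product side; scale by 2 for the 2 CH4): (-2)·(-212.8) = +425.6 kcal
-320.0 = (+425.6) + 2·x
x = (-320.0 − (+425.6)) / (2) = -372.8 kcal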